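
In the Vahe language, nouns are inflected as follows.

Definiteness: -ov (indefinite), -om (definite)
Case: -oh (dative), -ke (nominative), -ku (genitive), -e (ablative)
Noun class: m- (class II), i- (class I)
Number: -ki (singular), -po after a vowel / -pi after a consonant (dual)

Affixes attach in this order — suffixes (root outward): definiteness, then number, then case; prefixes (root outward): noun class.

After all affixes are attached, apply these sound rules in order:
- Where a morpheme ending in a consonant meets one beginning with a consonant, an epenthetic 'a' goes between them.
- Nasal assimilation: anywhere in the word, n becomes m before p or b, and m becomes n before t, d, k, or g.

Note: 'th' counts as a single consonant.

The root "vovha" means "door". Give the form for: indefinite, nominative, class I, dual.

Attach definiteness indefinite -ov → vovhaov.
Attach noun class class I i- → ivovhaov.
Attach number dual -pi (after consonant 'v') → ivovhaovpi.
Attach case nominative -ke → ivovhaovpike.
Apply epenthesis: ivovhaovpike → ivovhaovapike.
Nasal assimilation: no change.

ivovhaovapike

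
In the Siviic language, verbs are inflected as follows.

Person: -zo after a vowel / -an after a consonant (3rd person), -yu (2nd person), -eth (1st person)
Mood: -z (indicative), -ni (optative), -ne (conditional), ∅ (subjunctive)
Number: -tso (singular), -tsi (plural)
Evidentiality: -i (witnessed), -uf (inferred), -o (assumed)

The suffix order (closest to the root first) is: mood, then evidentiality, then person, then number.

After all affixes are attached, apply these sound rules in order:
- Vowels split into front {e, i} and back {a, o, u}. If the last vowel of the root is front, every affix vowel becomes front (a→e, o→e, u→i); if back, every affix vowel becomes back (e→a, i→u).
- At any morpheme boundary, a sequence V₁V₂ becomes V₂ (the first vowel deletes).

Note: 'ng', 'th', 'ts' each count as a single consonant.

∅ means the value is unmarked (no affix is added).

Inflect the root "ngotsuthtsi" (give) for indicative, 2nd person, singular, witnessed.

Attach mood indicative -z → ngotsuthtsiz.
Attach evidentiality witnessed -i → ngotsuthtsizi.
Attach person 2nd person -yu → ngotsuthtsiziyu.
Attach number singular -tso → ngotsuthtsiziyutso.
Apply vowel harmony: ngotsuthtsiziyutso → ngotsuthtsiziyitse.
Vowel deletion: no change.

ngotsuthtsiziyitse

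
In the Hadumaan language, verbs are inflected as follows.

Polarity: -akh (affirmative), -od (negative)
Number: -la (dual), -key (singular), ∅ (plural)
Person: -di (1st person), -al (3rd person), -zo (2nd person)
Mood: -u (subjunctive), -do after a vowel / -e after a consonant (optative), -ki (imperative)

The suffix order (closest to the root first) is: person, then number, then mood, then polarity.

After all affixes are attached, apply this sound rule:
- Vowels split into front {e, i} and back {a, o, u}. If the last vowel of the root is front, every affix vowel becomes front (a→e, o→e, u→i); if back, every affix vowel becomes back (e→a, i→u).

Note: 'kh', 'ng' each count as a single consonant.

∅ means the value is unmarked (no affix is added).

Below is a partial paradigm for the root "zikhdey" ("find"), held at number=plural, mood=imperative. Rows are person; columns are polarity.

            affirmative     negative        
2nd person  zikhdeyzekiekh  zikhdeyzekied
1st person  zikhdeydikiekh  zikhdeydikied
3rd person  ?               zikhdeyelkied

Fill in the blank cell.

zikhdeyelkiekh

Attach person 3rd person -al → zikhdeyal.
number = plural: zero marking, form stays zikhdeyal.
Attach mood imperative -ki → zikhdeyalki.
Attach polarity affirmative -akh → zikhdeyalkiakh.
Apply vowel harmony: zikhdeyalkiakh → zikhdeyelkiekh.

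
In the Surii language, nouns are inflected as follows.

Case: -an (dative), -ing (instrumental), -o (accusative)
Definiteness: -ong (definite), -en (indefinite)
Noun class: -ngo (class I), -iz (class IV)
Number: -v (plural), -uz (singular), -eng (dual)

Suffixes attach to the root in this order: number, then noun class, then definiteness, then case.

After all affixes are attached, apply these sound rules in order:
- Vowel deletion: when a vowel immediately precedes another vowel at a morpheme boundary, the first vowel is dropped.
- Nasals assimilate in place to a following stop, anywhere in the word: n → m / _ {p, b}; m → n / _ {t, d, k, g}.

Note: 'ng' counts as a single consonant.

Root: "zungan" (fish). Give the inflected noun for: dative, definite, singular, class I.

Attach number singular -uz → zunganuz.
Attach noun class class I -ngo → zunganuzngo.
Attach definiteness definite -ong → zunganuzngoong.
Attach case dative -an → zunganuzngoongan.
Apply vowel deletion: zunganuzngoongan → zunganuzngongan.
Nasal assimilation: no change.

zunganuzngongan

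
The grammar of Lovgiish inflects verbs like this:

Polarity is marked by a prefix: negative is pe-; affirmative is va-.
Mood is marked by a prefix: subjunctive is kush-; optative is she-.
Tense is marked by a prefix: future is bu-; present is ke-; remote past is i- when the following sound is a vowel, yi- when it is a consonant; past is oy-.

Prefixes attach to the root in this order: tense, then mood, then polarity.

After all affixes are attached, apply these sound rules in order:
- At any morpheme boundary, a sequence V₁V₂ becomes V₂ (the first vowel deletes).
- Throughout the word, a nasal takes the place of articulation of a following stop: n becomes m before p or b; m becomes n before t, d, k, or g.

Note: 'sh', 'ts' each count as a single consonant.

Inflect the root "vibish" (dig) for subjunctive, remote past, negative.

pekushyivibish

Attach tense remote past yi- (before consonant 'v') → yivibish.
Attach mood subjunctive kush- → kushyivibish.
Attach polarity negative pe- → pekushyivibish.
Vowel deletion: no change.
Nasal assimilation: no change.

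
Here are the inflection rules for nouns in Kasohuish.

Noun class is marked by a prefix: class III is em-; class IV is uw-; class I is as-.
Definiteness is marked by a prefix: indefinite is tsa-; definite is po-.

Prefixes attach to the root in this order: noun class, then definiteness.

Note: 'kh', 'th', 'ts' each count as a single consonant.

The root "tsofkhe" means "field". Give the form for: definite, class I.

poastsofkhe

Attach noun class class I as- → astsofkhe.
Attach definiteness definite po- → poastsofkhe.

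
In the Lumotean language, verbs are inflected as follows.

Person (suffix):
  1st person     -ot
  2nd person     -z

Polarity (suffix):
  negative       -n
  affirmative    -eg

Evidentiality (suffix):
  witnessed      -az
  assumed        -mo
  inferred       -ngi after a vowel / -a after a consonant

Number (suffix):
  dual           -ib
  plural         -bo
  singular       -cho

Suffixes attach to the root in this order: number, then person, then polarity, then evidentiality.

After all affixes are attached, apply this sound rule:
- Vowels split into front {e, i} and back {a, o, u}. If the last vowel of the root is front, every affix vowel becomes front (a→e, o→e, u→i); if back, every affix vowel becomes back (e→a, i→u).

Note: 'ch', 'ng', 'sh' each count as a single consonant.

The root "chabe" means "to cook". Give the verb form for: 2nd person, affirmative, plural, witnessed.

chabebezegez

Attach number plural -bo → chabebo.
Attach person 2nd person -z → chabeboz.
Attach polarity affirmative -eg → chabebozeg.
Attach evidentiality witnessed -az → chabebozegaz.
Apply vowel harmony: chabebozegaz → chabebezegez.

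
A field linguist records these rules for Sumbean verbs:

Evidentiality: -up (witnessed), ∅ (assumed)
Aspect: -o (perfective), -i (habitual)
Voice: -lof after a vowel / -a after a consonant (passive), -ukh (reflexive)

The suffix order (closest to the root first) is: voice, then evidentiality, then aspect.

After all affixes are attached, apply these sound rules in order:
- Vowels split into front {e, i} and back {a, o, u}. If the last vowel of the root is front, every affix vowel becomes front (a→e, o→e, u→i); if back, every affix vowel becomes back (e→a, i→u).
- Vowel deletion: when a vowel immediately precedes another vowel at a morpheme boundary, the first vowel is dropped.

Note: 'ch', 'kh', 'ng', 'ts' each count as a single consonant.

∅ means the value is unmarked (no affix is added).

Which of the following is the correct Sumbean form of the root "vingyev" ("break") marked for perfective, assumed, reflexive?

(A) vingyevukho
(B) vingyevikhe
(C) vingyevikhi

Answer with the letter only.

Attach voice reflexive -ukh → vingyevukh.
evidentiality = assumed: zero marking, form stays vingyevukh.
Attach aspect perfective -o → vingyevukho.
Apply vowel harmony: vingyevukho → vingyevikhe.
Vowel deletion: no change.
So the correct form is vingyevikhe, option (B).
(C) vingyevikhi is wrong: it uses habitual instead of perfective for aspect.
(A) vingyevukho is wrong: it fails to apply the sound rule(s).

B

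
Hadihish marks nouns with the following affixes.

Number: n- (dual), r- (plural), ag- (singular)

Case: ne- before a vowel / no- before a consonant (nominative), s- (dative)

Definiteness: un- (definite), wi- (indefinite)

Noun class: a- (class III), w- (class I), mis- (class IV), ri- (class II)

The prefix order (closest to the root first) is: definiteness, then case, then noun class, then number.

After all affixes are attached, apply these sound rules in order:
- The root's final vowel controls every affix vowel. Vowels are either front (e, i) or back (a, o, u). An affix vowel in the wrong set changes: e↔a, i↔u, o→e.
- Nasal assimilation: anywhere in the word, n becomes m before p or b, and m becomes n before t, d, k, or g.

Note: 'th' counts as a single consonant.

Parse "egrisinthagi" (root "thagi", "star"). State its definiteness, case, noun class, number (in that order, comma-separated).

definite, dative, class II, singular

Segment: ag-ri-s-un-thagi.
definiteness: un- → definite.
case: s- → dative.
noun class: ri- → class II.
number: ag- → singular.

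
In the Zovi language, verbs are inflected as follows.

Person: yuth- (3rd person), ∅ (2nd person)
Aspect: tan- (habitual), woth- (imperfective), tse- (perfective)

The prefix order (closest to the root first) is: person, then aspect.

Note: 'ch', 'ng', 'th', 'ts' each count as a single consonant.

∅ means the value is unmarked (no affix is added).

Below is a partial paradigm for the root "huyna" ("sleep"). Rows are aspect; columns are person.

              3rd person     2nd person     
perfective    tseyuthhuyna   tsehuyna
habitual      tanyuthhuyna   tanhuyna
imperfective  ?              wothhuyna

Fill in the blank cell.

Attach person 3rd person yuth- → yuthhuyna.
Attach aspect imperfective woth- → wothyuthhuyna.

wothyuthhuyna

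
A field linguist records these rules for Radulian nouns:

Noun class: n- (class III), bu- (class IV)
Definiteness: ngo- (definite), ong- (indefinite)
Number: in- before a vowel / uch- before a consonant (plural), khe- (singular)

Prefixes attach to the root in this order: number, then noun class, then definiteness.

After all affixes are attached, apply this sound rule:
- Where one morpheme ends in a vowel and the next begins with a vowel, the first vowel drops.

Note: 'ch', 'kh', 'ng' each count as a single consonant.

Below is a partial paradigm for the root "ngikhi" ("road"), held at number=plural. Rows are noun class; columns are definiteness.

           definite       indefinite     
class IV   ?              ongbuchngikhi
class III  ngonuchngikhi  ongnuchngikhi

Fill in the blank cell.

ngobuchngikhi

Attach number plural uch- (before consonant 'ng') → uchngikhi.
Attach noun class class IV bu- → buuchngikhi.
Attach definiteness definite ngo- → ngobuuchngikhi.
Apply vowel deletion: ngobuuchngikhi → ngobuchngikhi.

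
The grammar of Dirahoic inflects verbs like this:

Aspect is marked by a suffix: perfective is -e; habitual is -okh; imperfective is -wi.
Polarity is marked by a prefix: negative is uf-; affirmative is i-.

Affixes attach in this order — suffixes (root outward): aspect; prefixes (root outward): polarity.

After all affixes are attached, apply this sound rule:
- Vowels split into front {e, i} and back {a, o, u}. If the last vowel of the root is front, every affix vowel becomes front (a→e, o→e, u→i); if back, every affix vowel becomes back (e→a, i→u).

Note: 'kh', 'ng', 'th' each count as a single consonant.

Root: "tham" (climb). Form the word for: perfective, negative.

Attach polarity negative uf- → uftham.
Attach aspect perfective -e → ufthame.
Apply vowel harmony: ufthame → ufthama.

ufthama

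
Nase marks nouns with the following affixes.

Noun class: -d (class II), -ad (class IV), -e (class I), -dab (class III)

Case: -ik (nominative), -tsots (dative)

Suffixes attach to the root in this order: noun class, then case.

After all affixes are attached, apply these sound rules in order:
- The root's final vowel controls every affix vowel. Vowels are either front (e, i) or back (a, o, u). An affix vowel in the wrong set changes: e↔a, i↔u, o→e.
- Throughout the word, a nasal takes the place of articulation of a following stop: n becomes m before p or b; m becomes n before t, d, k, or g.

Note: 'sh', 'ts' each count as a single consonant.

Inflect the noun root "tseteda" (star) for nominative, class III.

tsetedadabuk

Attach noun class class III -dab → tsetedadab.
Attach case nominative -ik → tsetedadabik.
Apply vowel harmony: tsetedadabik → tsetedadabuk.
Nasal assimilation: no change.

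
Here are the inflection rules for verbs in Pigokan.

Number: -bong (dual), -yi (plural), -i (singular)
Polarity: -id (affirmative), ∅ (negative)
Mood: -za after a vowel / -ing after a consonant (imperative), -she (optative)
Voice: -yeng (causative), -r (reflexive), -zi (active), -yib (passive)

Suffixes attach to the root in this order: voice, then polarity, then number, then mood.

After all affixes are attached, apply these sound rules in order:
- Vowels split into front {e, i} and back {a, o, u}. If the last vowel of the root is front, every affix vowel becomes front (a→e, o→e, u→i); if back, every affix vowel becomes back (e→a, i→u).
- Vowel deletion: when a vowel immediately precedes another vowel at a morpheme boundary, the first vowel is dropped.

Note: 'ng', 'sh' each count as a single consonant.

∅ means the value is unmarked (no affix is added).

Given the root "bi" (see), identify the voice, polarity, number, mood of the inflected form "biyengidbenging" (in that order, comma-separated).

Segment: bi-yeng-id-bong-ing.
voice: -yeng → causative.
polarity: -id → affirmative.
number: -bong → dual.
mood: -za/ing → imperative.

causative, affirmative, dual, imperative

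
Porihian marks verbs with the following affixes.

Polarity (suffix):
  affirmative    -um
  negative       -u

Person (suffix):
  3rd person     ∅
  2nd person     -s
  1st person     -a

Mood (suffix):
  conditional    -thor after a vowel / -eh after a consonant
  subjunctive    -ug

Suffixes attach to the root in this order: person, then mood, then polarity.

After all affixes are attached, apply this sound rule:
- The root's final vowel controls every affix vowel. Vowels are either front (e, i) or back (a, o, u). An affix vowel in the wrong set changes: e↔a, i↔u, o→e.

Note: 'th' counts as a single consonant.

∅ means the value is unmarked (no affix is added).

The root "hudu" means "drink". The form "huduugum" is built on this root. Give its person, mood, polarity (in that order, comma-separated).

Segment: hudu-ug-um.
person: ∅ → 3rd person.
mood: -ug → subjunctive.
polarity: -um → affirmative.

3rd person, subjunctive, affirmative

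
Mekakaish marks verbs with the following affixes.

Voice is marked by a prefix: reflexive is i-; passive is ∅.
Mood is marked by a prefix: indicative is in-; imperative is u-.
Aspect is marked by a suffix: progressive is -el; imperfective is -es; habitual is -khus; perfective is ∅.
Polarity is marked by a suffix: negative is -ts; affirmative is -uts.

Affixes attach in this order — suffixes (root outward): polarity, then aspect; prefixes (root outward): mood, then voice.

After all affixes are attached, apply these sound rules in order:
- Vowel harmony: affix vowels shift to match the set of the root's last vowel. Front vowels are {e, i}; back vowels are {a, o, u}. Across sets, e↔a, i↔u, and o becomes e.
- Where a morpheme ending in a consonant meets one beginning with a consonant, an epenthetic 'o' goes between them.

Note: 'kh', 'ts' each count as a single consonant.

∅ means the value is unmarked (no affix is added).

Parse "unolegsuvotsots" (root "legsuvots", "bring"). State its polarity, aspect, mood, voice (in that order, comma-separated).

Segment: in-legsuvots-ts.
polarity: -ts → negative.
aspect: ∅ → perfective.
mood: in- → indicative.
voice: ∅ → passive.

negative, perfective, indicative, passive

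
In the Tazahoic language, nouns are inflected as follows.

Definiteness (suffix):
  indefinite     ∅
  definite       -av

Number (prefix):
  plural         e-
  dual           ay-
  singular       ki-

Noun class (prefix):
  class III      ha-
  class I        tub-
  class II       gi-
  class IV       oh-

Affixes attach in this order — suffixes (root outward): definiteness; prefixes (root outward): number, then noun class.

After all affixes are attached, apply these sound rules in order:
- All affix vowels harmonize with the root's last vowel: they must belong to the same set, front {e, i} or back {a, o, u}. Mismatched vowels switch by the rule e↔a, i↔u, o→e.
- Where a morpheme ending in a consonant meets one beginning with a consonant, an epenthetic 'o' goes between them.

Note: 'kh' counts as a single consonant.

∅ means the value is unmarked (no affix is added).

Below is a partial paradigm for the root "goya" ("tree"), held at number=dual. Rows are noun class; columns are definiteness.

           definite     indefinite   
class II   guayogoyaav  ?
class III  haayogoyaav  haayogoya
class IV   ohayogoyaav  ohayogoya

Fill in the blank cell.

guayogoya

Attach number dual ay- → aygoya.
definiteness = indefinite: zero marking, form stays aygoya.
Attach noun class class II gi- → giaygoya.
Apply vowel harmony: giaygoya → guaygoya.
Apply epenthesis: guaygoya → guayogoya.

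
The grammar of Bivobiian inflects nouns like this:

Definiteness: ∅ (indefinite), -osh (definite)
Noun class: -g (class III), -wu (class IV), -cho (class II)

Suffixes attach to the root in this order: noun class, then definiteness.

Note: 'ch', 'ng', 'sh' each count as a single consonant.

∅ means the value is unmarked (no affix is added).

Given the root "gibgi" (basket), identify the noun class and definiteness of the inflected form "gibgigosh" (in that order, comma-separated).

class III, definite

Segment: gibgi-g-osh.
noun class: -g → class III.
definiteness: -osh → definite.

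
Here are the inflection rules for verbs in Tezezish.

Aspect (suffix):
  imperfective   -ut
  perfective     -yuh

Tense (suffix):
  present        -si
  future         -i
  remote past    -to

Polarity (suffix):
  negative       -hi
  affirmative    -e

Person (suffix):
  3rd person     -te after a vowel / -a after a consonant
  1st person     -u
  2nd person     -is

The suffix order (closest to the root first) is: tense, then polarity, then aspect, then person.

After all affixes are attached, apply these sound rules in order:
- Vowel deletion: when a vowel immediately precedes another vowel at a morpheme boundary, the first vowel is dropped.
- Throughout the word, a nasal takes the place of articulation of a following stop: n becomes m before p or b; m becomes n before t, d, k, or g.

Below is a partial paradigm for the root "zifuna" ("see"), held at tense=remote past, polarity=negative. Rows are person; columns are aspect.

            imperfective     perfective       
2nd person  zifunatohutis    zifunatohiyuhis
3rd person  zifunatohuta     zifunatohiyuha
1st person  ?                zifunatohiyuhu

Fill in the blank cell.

Attach tense remote past -to → zifunato.
Attach polarity negative -hi → zifunatohi.
Attach aspect imperfective -ut → zifunatohiut.
Attach person 1st person -u → zifunatohiutu.
Apply vowel deletion: zifunatohiutu → zifunatohutu.
Nasal assimilation: no change.

zifunatohutu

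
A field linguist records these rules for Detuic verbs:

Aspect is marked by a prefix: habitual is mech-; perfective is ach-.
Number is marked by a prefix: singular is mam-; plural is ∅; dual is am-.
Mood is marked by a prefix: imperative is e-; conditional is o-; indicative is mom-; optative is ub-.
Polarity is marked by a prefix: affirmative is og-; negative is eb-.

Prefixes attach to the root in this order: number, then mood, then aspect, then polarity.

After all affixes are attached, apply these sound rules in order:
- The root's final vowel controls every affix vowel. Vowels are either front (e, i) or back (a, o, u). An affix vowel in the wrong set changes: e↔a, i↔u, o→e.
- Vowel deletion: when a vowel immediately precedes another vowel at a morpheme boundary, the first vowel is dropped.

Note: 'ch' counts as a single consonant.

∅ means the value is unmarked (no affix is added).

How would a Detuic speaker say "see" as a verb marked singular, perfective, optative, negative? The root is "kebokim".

Attach number singular mam- → mamkebokim.
Attach mood optative ub- → ubmamkebokim.
Attach aspect perfective ach- → achubmamkebokim.
Attach polarity negative eb- → ebachubmamkebokim.
Apply vowel harmony: ebachubmamkebokim → ebechibmemkebokim.
Vowel deletion: no change.

ebechibmemkebokim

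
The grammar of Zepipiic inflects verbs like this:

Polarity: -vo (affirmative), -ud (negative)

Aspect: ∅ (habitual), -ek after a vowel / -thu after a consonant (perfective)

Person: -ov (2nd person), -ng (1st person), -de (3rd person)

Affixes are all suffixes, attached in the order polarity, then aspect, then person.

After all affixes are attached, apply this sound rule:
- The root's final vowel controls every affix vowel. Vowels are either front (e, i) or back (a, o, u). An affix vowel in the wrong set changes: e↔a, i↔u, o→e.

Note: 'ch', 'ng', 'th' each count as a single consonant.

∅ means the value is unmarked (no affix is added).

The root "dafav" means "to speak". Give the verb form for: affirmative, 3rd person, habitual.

dafavvoda

Attach polarity affirmative -vo → dafavvo.
aspect = habitual: zero marking, form stays dafavvo.
Attach person 3rd person -de → dafavvode.
Apply vowel harmony: dafavvode → dafavvoda.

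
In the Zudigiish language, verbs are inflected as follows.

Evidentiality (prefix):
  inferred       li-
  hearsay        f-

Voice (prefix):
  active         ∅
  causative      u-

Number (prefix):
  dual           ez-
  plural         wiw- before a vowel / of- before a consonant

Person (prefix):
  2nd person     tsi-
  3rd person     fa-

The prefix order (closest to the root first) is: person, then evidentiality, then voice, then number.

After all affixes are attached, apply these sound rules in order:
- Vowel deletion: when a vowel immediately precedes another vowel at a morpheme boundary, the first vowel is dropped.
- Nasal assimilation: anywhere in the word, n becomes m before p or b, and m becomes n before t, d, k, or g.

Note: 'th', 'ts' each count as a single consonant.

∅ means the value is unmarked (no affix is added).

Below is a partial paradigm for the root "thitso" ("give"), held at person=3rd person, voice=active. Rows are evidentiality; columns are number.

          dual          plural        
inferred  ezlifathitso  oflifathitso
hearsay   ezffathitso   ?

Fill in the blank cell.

offfathitso

Attach person 3rd person fa- → fathitso.
Attach evidentiality hearsay f- → ffathitso.
voice = active: zero marking, form stays ffathitso.
Attach number plural of- (before consonant 'f') → offfathitso.
Vowel deletion: no change.
Nasal assimilation: no change.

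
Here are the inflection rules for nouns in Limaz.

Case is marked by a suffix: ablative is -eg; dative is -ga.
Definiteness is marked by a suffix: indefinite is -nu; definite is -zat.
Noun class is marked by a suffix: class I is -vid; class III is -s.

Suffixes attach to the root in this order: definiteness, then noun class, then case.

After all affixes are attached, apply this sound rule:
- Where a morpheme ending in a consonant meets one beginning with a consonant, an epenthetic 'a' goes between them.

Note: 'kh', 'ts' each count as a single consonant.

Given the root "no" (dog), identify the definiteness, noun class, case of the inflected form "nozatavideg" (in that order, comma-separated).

Segment: no-zat-vid-eg.
definiteness: -zat → definite.
noun class: -vid → class I.
case: -eg → ablative.

definite, class I, ablative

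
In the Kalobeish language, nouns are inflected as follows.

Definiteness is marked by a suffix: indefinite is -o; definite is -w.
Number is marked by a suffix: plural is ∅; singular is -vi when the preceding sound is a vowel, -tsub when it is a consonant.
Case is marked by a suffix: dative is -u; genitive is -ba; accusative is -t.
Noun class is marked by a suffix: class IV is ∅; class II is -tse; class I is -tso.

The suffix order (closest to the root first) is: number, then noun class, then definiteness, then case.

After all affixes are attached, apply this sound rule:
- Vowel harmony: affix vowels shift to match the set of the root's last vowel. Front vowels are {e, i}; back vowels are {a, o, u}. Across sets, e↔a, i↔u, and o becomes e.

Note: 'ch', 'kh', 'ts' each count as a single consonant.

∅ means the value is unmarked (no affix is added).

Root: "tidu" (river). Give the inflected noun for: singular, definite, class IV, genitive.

Attach number singular -vi (after vowel 'u') → tiduvi.
noun class = class IV: zero marking, form stays tiduvi.
Attach definiteness definite -w → tiduviw.
Attach case genitive -ba → tiduviwba.
Apply vowel harmony: tiduviwba → tiduvuwba.

tiduvuwba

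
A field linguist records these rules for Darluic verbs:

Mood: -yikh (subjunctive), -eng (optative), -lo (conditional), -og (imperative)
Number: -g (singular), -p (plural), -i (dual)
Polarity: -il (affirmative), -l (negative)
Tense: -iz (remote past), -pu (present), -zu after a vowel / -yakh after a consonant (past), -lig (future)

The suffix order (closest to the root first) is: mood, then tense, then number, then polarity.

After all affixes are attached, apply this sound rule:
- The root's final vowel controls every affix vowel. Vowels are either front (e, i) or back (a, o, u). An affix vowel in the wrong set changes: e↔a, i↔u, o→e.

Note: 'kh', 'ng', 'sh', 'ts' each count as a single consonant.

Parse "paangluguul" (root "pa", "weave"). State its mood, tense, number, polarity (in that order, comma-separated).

optative, future, dual, affirmative

Segment: pa-eng-lig-i-il.
mood: -eng → optative.
tense: -lig → future.
number: -i → dual.
polarity: -il → affirmative.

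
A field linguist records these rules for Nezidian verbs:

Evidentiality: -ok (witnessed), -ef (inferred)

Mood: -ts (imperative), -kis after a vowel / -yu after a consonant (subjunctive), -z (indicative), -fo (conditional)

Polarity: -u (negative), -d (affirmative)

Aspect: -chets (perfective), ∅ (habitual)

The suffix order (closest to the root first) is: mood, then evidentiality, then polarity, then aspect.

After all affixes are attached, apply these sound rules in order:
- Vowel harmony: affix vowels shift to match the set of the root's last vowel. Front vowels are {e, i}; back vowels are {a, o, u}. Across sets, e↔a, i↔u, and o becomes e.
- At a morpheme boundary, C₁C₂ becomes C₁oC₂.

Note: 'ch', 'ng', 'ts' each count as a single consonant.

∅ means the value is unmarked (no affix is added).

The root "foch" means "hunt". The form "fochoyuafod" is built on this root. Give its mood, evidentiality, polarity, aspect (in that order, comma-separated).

subjunctive, inferred, affirmative, habitual

Segment: foch-yu-ef-d.
mood: -kis/yu → subjunctive.
evidentiality: -ef → inferred.
polarity: -d → affirmative.
aspect: ∅ → habitual.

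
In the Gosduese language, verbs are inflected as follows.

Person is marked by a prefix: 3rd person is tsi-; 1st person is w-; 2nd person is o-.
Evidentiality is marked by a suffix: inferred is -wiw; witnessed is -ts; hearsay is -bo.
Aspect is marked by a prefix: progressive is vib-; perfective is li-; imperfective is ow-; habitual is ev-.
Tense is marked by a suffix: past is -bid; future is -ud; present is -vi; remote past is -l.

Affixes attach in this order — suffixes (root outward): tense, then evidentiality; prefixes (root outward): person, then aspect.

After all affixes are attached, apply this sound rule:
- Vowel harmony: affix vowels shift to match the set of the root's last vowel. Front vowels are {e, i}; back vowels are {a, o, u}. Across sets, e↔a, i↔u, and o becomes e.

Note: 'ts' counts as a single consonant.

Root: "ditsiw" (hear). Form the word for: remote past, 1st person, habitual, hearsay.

evwditsiwlbe

Attach person 1st person w- → wditsiw.
Attach tense remote past -l → wditsiwl.
Attach aspect habitual ev- → evwditsiwl.
Attach evidentiality hearsay -bo → evwditsiwlbo.
Apply vowel harmony: evwditsiwlbo → evwditsiwlbe.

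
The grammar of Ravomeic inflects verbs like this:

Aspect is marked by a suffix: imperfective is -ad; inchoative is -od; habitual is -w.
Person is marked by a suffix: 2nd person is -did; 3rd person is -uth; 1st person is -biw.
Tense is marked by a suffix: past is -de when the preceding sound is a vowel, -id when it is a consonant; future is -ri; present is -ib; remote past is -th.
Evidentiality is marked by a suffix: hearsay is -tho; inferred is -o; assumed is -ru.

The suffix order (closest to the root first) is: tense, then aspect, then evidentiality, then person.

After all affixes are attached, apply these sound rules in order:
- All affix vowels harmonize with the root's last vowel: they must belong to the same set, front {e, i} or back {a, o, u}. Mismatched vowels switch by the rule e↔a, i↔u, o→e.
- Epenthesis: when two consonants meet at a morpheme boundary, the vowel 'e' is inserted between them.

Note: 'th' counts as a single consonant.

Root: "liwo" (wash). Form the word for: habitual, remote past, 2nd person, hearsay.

liwothewethodud

Attach tense remote past -th → liwoth.
Attach aspect habitual -w → liwothw.
Attach evidentiality hearsay -tho → liwothwtho.
Attach person 2nd person -did → liwothwthodid.
Apply vowel harmony: liwothwthodid → liwothwthodud.
Apply epenthesis: liwothwthodud → liwothewethodud.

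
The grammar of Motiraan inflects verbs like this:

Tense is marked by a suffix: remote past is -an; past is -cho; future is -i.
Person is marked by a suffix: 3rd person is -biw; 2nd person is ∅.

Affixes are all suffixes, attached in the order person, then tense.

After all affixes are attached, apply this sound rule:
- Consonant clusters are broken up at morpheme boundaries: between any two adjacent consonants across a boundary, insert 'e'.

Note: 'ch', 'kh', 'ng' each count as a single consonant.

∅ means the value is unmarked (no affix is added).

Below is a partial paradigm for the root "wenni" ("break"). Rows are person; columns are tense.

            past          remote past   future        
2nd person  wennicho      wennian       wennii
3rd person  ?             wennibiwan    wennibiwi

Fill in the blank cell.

wennibiwecho

Attach person 3rd person -biw → wennibiw.
Attach tense past -cho → wennibiwcho.
Apply epenthesis: wennibiwcho → wennibiwecho.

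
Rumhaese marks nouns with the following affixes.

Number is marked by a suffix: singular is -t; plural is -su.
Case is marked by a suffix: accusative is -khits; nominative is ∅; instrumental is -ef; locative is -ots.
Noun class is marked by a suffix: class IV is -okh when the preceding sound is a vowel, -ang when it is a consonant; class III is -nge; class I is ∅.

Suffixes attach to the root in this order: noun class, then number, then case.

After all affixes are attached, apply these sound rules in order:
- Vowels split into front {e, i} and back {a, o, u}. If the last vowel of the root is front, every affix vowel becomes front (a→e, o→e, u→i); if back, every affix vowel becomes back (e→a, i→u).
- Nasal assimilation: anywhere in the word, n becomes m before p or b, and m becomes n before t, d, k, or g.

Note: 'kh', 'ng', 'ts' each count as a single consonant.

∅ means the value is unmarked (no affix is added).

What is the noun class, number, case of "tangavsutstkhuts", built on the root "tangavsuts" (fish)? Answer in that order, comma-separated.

class I, singular, accusative

Segment: tangavsuts-t-khits.
noun class: ∅ → class I.
number: -t → singular.
case: -khits → accusative.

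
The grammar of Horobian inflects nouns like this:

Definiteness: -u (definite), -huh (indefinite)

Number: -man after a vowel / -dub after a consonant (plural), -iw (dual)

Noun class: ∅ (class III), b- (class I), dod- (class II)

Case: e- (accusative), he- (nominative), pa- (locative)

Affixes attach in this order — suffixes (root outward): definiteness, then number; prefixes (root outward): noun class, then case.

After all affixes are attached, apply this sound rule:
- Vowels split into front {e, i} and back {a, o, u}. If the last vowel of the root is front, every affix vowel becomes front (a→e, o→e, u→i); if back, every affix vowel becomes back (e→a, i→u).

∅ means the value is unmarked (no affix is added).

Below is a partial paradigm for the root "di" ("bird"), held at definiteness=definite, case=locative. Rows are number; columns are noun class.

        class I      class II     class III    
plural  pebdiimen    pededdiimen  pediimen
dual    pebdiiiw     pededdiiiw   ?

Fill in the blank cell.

Attach definiteness definite -u → diu.
Attach number dual -iw → diuiw.
noun class = class III: zero marking, form stays diuiw.
Attach case locative pa- → padiuiw.
Apply vowel harmony: padiuiw → pediiiw.

pediiiw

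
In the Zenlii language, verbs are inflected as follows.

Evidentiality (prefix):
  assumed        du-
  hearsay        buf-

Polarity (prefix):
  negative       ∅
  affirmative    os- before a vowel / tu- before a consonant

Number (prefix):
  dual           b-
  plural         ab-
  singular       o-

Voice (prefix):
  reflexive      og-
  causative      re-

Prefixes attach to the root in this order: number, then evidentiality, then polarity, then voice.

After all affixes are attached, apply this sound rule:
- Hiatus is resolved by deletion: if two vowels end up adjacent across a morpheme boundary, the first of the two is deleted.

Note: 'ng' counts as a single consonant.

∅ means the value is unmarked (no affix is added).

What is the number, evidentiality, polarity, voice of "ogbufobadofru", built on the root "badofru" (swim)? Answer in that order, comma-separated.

Segment: og-buf-o-badofru.
number: o- → singular.
evidentiality: buf- → hearsay.
polarity: ∅ → negative.
voice: og- → reflexive.

singular, hearsay, negative, reflexive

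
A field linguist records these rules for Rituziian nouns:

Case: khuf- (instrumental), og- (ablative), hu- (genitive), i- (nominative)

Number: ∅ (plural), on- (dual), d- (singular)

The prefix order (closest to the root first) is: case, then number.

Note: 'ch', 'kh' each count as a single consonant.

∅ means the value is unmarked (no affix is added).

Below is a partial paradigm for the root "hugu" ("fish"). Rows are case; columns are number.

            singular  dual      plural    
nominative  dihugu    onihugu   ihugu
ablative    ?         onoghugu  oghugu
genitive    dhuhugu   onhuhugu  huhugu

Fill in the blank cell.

doghugu

Attach case ablative og- → oghugu.
Attach number singular d- → doghugu.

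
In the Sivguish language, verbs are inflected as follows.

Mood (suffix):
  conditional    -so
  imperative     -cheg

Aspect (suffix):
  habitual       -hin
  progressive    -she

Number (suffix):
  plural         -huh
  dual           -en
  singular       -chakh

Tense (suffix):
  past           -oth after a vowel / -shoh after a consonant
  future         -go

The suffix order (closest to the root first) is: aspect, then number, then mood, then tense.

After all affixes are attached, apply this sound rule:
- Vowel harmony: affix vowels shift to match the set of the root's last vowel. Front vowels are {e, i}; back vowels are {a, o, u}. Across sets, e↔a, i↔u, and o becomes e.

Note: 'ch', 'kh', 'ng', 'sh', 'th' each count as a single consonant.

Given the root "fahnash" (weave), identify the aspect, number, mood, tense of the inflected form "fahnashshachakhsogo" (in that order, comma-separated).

progressive, singular, conditional, future

Segment: fahnash-she-chakh-so-go.
aspect: -she → progressive.
number: -chakh → singular.
mood: -so → conditional.
tense: -go → future.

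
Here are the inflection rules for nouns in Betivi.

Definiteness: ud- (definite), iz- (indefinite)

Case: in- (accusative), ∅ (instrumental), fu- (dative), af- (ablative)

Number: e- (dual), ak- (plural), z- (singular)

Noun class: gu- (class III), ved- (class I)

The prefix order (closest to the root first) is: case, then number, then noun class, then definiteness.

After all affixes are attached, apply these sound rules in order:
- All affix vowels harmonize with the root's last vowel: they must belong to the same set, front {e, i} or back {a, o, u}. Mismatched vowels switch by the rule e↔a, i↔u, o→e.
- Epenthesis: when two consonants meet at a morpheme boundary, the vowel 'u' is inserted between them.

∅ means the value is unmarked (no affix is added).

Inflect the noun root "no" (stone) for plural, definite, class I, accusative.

Attach case accusative in- → inno.
Attach number plural ak- → akinno.
Attach noun class class I ved- → vedakinno.
Attach definiteness definite ud- → udvedakinno.
Apply vowel harmony: udvedakinno → udvadakunno.
Apply epenthesis: udvadakunno → uduvadakununo.

uduvadakununo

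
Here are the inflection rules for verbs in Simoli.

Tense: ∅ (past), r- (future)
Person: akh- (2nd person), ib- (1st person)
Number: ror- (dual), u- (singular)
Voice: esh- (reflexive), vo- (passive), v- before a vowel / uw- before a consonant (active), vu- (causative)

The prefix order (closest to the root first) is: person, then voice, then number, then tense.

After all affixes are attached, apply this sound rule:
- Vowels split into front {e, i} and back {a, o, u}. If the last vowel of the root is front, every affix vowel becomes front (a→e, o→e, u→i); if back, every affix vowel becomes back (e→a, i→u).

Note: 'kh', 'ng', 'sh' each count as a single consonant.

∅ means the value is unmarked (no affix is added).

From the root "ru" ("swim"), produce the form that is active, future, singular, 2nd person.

ruvakhru

Attach person 2nd person akh- → akhru.
Attach voice active v- (before vowel 'a') → vakhru.
Attach number singular u- → uvakhru.
Attach tense future r- → ruvakhru.
Vowel harmony: no change.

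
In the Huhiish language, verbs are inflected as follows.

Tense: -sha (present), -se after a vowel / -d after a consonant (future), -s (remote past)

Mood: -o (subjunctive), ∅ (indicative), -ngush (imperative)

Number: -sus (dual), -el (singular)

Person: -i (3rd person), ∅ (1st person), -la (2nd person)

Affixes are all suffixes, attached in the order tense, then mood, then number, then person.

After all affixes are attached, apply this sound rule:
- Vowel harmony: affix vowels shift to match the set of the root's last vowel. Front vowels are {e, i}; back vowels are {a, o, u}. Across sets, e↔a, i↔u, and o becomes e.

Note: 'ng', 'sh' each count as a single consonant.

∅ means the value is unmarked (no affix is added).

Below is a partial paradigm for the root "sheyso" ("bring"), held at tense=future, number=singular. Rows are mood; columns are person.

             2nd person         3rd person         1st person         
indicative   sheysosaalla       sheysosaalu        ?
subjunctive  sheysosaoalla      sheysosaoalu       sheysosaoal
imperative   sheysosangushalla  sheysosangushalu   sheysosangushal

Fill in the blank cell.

Attach tense future -se (after vowel 'o') → sheysose.
mood = indicative: zero marking, form stays sheysose.
Attach number singular -el → sheysoseel.
person = 1st person: zero marking, form stays sheysoseel.
Apply vowel harmony: sheysoseel → sheysosaal.

sheysosaal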